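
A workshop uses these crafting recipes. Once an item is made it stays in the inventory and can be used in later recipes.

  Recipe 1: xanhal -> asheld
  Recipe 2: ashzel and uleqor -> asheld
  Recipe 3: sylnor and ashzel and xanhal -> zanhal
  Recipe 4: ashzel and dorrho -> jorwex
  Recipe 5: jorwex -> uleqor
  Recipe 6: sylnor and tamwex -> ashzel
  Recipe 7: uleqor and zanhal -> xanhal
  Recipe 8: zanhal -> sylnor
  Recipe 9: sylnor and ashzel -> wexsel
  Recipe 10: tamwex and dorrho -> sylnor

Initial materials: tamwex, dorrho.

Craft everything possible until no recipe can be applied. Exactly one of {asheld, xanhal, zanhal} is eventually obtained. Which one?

asheld

tamwex and dorrho -> sylnor (Recipe 10).
sylnor and tamwex -> ashzel (Recipe 6).
ashzel and dorrho -> jorwex (Recipe 4).
Using Recipe 5, jorwex makes uleqor.
ashzel and uleqor -> asheld (Recipe 2).
xanhal would need uleqor and zanhal (Recipe 7), but zanhal is never obtained. zanhal would need sylnor, ashzel, and xanhal (Recipe 3), but xanhal is never obtained.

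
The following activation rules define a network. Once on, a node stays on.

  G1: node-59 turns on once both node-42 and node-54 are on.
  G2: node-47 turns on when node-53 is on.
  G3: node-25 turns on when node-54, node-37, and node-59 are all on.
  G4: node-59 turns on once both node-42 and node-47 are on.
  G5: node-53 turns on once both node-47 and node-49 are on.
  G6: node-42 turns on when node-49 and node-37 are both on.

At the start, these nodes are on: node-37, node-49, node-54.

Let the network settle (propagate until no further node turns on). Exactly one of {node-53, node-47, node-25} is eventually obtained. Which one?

node-25

node-49 and node-37 are on, so node-42 turns on (G6).
G1: node-42 and node-54 on → node-59 on.
node-54, node-37, and node-59 are on, so node-25 turns on (G3).
node-53 would need node-47 and node-49 (G5), but node-47 never turns on. node-47 would need node-53 (G2), but node-53 never turns on.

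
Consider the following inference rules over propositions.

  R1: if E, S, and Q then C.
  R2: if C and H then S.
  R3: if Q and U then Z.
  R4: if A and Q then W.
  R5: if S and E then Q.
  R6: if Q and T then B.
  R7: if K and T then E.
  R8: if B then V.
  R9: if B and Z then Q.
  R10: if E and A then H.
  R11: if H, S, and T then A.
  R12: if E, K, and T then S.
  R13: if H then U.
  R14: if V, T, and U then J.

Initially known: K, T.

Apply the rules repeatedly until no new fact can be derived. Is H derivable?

H would need E and A (R10), but A is never established.

No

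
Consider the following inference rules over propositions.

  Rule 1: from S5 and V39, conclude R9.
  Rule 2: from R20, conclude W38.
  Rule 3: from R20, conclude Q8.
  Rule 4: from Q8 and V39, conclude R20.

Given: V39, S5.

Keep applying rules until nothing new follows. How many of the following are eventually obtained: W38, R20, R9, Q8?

1

S5 and V39 hold, so R9 follows (Rule 1).
W38 would need R20 (Rule 2), but R20 is never established.
R20 would need Q8 and V39 (Rule 4), but Q8 is never established.
R9: reached.
Q8 would need R20 (Rule 3), but R20 is never established.
Reached: R9 — 1 of the 4.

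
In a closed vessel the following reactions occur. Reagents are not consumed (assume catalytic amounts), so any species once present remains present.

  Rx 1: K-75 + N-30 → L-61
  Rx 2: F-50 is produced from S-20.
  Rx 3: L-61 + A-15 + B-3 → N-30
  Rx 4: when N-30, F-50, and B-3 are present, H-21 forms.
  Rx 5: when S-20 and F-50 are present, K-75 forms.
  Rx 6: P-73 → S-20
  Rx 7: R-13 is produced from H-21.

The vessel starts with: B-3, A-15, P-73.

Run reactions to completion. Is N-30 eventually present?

No

N-30 would need L-61, A-15, and B-3 (Rx 3), but L-61 never forms.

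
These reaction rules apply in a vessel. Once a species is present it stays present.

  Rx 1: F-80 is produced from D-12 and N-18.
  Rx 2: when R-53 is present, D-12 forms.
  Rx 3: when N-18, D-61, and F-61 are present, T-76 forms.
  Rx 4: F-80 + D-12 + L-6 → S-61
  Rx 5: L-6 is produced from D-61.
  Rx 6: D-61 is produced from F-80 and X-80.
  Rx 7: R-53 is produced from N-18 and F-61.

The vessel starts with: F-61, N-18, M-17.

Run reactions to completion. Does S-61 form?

No

S-61 would need F-80, D-12, and L-6 (Rx 4), but L-6 never forms.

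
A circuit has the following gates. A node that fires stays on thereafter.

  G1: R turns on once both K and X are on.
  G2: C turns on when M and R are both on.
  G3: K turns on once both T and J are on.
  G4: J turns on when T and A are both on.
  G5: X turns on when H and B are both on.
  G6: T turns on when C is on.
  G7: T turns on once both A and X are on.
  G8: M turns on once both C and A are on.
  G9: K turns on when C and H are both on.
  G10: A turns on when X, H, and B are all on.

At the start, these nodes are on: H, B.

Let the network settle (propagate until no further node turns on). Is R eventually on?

Yes

G5: H and B on → X on.
X, H, and B are on, so A turns on (G10).
A and X are on, so T turns on (G7).
T and A are on, so J turns on (G4).
G3: T and J on → K on.
K and X are on, so R turns on (G1).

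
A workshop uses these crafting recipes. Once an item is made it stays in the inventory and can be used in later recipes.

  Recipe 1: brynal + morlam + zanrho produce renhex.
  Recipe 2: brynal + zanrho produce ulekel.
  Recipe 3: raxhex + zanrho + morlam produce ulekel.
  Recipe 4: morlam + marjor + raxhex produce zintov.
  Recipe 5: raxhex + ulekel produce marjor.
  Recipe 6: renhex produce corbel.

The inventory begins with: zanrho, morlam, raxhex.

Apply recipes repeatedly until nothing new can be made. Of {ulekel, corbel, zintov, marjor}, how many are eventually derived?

3

Using Recipe 3, raxhex, zanrho, and morlam make ulekel.
raxhex + ulekel → marjor (Recipe 5).
morlam + marjor + raxhex → zintov (Recipe 4).
ulekel: reached.
corbel would need renhex (Recipe 6), but renhex is never obtained.
zintov: reached.
marjor: reached.
Reached: ulekel, zintov, and marjor — 3 of the 4.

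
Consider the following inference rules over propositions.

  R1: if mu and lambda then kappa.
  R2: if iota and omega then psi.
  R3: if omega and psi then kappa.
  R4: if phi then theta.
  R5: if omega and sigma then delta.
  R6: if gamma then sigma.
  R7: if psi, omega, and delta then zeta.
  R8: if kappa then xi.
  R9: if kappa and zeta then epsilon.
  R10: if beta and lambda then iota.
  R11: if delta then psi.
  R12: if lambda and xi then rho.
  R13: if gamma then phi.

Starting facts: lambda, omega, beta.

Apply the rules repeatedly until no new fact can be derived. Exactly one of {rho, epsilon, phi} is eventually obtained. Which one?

rho

beta and lambda hold, so iota follows (R10).
From iota and omega, R2 gives psi.
omega and psi hold, so kappa follows (R3).
From kappa, R8 gives xi.
From lambda and xi, R12 gives rho.
epsilon would need kappa and zeta (R9), but zeta is never established. phi would need gamma (R13), but gamma is never established.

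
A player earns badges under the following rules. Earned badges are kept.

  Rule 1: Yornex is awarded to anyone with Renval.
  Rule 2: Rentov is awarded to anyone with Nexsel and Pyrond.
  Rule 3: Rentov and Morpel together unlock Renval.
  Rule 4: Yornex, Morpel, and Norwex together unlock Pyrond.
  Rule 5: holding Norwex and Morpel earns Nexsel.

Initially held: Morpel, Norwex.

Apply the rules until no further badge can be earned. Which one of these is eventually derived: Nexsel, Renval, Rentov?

With Norwex and Morpel, Nexsel is earned (Rule 5).
Renval would need Rentov and Morpel (Rule 3), but Rentov is never earned. Rentov would need Nexsel and Pyrond (Rule 2), but Pyrond is never earned.

Nexsel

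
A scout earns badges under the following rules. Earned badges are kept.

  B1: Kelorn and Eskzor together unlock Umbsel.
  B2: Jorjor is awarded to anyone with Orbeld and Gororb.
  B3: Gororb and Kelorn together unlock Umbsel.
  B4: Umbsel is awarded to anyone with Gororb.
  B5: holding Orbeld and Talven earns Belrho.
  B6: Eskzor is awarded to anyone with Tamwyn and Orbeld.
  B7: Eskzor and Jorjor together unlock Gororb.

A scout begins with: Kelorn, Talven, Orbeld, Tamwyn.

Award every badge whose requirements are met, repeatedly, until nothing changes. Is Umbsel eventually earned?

With Tamwyn and Orbeld, Eskzor is earned (B6).
With Kelorn and Eskzor, Umbsel is earned (B1).

Yes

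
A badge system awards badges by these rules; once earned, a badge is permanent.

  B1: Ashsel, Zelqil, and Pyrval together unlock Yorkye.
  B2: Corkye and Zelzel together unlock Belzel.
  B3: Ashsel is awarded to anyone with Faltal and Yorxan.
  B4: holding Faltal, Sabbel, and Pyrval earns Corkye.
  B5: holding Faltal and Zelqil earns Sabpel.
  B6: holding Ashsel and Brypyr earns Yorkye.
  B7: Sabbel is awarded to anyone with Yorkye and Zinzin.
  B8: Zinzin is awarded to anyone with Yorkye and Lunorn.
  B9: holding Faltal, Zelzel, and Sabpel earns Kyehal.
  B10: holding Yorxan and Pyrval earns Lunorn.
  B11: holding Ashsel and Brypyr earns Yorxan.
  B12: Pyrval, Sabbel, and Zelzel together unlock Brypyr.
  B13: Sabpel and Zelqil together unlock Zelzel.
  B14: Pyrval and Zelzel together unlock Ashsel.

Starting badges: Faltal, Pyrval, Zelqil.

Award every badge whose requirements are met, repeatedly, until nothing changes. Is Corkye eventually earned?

No

Corkye would need Faltal, Sabbel, and Pyrval (B4), but Sabbel is never earned.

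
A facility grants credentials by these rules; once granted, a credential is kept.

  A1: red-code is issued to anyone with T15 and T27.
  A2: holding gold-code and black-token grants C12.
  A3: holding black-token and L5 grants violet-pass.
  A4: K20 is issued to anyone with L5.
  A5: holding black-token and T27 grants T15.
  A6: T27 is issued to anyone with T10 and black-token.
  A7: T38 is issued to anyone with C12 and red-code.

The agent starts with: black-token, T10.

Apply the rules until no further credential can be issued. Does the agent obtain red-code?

Yes

Holding T10 and black-token grants T27 (A6).
Holding black-token and T27 grants T15 (A5).
Holding T15 and T27 grants red-code (A1).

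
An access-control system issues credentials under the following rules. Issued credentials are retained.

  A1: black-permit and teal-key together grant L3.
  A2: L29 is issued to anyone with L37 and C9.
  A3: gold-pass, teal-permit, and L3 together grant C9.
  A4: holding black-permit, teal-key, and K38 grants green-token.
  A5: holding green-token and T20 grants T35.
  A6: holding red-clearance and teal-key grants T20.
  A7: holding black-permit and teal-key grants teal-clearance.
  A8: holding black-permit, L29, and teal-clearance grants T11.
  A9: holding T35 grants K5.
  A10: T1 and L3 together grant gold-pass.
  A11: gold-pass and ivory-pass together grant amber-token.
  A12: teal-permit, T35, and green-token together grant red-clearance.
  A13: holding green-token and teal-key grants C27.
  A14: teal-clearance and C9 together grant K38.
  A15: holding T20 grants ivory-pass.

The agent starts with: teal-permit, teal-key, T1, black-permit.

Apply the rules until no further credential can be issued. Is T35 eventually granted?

No

T35 would need green-token and T20 (A5), but T20 is never granted.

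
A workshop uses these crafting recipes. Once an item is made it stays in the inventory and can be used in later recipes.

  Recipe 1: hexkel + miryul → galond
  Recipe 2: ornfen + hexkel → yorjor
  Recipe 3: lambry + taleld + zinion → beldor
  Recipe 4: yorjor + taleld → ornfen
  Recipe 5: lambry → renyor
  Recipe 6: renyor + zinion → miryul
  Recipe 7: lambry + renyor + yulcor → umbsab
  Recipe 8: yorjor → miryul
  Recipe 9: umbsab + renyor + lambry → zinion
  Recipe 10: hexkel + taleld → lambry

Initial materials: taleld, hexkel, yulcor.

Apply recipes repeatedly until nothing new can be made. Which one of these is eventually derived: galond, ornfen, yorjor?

Using Recipe 10, hexkel and taleld make lambry.
Using Recipe 5, lambry makes renyor.
Using Recipe 7, lambry, renyor, and yulcor make umbsab.
Using Recipe 9, umbsab, renyor, and lambry make zinion.
renyor + zinion → miryul (Recipe 6).
Using Recipe 1, hexkel and miryul make galond.
ornfen would need yorjor and taleld (Recipe 4), but yorjor is never obtained. yorjor would need ornfen and hexkel (Recipe 2), but ornfen is never obtained.

galond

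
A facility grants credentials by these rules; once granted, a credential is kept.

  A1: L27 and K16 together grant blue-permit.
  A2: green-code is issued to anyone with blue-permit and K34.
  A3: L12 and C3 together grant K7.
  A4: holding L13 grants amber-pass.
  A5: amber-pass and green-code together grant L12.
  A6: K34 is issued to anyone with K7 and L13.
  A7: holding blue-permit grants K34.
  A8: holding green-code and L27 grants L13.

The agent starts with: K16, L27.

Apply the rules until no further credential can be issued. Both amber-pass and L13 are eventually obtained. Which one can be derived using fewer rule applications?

L13: Holding L27 and K16 grants blue-permit (A1). Holding blue-permit grants K34 (A7). Holding blue-permit and K34 grants green-code (A2). Holding green-code and L27 grants L13 (A8). [4 rule applications]
amber-pass: Holding L27 and K16 grants blue-permit (A1). Holding blue-permit grants K34 (A7). Holding blue-permit and K34 grants green-code (A2). Holding green-code and L27 grants L13 (A8). Holding L13 grants amber-pass (A4). [5 rule applications]
L13 needs fewer.

L13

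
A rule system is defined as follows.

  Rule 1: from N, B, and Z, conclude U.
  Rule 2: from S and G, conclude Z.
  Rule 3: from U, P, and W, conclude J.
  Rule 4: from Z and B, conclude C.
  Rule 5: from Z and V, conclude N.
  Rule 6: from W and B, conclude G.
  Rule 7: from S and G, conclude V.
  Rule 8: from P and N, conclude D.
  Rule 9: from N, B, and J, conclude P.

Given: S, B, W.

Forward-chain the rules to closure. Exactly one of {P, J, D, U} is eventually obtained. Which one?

U

From W and B, Rule 6 gives G.
S and G hold, so V follows (Rule 7).
From S and G, Rule 2 gives Z.
Z and V hold, so N follows (Rule 5).
From N, B, and Z, Rule 1 gives U.
P would need N, B, and J (Rule 9), but J is never established. D would need P and N (Rule 8), but P is never established. J would need U, P, and W (Rule 3), but P is never established.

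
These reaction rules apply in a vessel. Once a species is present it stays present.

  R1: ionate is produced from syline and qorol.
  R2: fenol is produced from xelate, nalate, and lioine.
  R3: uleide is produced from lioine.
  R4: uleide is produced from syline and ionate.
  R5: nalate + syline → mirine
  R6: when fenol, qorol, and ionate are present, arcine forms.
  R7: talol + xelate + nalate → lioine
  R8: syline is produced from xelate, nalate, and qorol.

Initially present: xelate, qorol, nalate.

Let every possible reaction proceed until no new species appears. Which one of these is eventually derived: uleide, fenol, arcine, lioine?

xelate, nalate, and qorol present → syline forms (R8).
syline and qorol present → ionate forms (R1).
syline and ionate present → uleide forms (R4).
lioine would need talol, xelate, and nalate (R7), but talol never forms. arcine would need fenol, qorol, and ionate (R6), but fenol never forms. fenol would need xelate, nalate, and lioine (R2), but lioine never forms.

uleide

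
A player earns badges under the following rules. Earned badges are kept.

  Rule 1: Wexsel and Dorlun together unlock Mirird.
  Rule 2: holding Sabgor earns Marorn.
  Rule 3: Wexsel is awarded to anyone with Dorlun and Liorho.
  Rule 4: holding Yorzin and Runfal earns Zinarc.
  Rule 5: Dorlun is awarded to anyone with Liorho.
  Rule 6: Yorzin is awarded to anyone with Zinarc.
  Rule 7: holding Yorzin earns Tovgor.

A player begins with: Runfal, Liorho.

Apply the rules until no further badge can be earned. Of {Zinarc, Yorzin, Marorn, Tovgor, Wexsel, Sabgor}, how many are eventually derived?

1

With Liorho, Dorlun is earned (Rule 5).
With Dorlun and Liorho, Wexsel is earned (Rule 3).
Zinarc would need Yorzin and Runfal (Rule 4), but Yorzin is never earned.
Yorzin would need Zinarc (Rule 6), but Zinarc is never earned.
Marorn would need Sabgor (Rule 2), but Sabgor is never earned.
Tovgor would need Yorzin (Rule 7), but Yorzin is never earned.
Wexsel: reached.
No rule produces Sabgor, and it is not given.
Reached: Wexsel — 1 of the 6.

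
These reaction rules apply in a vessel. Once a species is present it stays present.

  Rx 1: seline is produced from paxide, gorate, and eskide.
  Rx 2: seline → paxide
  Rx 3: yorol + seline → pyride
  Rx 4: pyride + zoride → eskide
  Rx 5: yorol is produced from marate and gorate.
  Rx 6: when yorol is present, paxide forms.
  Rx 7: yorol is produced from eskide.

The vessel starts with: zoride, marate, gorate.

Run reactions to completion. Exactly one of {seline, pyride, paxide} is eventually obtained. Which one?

paxide

marate and gorate present → yorol forms (Rx 5).
yorol present → paxide forms (Rx 6).
seline would need paxide, gorate, and eskide (Rx 1), but eskide never forms. pyride would need yorol and seline (Rx 3), but seline never forms.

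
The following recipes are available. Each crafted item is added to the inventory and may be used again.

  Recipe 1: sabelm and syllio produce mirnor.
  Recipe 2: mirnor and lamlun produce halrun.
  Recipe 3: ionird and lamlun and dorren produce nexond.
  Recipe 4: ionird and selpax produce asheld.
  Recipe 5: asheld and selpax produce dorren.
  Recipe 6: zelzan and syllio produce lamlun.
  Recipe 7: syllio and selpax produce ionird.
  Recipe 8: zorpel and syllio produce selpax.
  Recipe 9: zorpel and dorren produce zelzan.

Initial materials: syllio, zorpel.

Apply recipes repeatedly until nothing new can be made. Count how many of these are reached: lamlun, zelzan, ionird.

zorpel and syllio → selpax (Recipe 8).
Using Recipe 7, syllio and selpax make ionird.
Using Recipe 4, ionird and selpax make asheld.
asheld and selpax → dorren (Recipe 5).
zorpel and dorren → zelzan (Recipe 9).
Using Recipe 6, zelzan and syllio make lamlun.
lamlun: reached.
zelzan: reached.
ionird: reached.
All 3 are reached.

3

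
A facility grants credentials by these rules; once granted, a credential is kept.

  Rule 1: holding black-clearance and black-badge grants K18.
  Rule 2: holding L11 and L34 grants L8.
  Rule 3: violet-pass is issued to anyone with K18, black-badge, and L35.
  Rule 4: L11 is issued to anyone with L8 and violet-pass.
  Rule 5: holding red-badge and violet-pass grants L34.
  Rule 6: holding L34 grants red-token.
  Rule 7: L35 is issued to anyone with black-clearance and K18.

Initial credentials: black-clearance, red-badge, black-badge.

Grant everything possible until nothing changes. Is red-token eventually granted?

Holding black-clearance and black-badge grants K18 (Rule 1).
Holding black-clearance and K18 grants L35 (Rule 7).
Holding K18, black-badge, and L35 grants violet-pass (Rule 3).
Holding red-badge and violet-pass grants L34 (Rule 5).
Holding L34 grants red-token (Rule 6).

Yes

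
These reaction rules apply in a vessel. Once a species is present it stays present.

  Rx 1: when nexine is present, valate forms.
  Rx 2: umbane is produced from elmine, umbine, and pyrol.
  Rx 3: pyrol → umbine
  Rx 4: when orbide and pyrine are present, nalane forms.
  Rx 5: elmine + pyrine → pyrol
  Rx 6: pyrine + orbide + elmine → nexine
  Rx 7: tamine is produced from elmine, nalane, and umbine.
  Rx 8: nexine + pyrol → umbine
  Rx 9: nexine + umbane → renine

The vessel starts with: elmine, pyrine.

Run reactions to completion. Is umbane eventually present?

elmine and pyrine present → pyrol forms (Rx 5).
pyrol present → umbine forms (Rx 3).
elmine, umbine, and pyrol present → umbane forms (Rx 2).

Yes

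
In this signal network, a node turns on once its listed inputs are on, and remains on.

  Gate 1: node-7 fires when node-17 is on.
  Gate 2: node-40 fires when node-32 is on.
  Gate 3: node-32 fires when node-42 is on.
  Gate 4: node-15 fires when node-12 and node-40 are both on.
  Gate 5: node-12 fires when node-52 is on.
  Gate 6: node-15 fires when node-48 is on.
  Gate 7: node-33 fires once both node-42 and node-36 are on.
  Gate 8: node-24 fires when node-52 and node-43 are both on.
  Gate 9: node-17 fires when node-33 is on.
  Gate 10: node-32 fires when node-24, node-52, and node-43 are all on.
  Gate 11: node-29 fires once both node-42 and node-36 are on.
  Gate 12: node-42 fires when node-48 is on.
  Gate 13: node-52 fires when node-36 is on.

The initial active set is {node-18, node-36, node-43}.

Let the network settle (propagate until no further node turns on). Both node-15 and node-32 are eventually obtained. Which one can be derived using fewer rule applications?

node-32

node-32: node-36 is on, so node-52 fires (Gate 13). Gate 8: node-52 and node-43 on → node-24 on. node-24, node-52, and node-43 are on, so node-32 fires (Gate 10). [3 rule applications]
node-15: Gate 13: node-36 on → node-52 on. node-52 and node-43 are on, so node-24 fires (Gate 8). node-52 is on, so node-12 fires (Gate 5). node-24, node-52, and node-43 are on, so node-32 fires (Gate 10). Gate 2: node-32 on → node-40 on. Gate 4: node-12 and node-40 on → node-15 on. [6 rule applications]
node-32 needs fewer.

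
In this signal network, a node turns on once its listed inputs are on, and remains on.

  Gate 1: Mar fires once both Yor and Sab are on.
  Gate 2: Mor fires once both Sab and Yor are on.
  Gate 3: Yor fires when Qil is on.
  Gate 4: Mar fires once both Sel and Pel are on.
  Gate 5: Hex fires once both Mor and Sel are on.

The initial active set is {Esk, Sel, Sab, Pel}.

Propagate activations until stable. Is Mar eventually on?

Gate 4: Sel and Pel on → Mar on.

Yes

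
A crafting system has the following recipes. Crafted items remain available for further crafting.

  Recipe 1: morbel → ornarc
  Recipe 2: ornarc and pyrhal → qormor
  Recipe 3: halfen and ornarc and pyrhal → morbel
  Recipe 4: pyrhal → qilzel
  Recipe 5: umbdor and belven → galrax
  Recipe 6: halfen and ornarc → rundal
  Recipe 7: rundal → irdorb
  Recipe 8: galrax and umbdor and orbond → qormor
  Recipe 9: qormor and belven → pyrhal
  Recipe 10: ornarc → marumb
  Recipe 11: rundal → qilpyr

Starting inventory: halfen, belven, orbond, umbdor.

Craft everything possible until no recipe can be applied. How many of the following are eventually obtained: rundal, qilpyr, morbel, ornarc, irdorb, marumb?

rundal would need halfen and ornarc (Recipe 6), but ornarc is never obtained.
qilpyr would need rundal (Recipe 11), but rundal is never obtained.
morbel would need halfen, ornarc, and pyrhal (Recipe 3), but ornarc is never obtained.
ornarc would need morbel (Recipe 1), but morbel is never obtained.
irdorb would need rundal (Recipe 7), but rundal is never obtained.
marumb would need ornarc (Recipe 10), but ornarc is never obtained.
None of the 6 are reached.

0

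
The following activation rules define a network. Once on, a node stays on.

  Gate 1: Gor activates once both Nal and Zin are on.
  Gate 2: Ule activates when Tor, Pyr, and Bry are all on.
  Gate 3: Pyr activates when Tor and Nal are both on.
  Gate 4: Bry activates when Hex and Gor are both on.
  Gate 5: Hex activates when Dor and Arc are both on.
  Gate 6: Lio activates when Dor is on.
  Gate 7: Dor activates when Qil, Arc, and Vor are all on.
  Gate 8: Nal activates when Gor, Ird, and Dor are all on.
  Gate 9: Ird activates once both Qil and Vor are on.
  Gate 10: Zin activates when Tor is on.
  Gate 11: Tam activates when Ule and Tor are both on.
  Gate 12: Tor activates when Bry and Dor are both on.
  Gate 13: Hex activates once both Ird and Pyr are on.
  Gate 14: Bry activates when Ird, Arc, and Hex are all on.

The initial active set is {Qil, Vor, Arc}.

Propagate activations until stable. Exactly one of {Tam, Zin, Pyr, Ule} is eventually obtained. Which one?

Qil and Vor are on, so Ird activates (Gate 9).
Gate 7: Qil, Arc, and Vor on → Dor on.
Gate 5: Dor and Arc on → Hex on.
Ird, Arc, and Hex are on, so Bry activates (Gate 14).
Gate 12: Bry and Dor on → Tor on.
Tor is on, so Zin activates (Gate 10).
Pyr would need Tor and Nal (Gate 3), but Nal never turns on. Ule would need Tor, Pyr, and Bry (Gate 2), but Pyr never turns on. Tam would need Ule and Tor (Gate 11), but Ule never turns on.

Zin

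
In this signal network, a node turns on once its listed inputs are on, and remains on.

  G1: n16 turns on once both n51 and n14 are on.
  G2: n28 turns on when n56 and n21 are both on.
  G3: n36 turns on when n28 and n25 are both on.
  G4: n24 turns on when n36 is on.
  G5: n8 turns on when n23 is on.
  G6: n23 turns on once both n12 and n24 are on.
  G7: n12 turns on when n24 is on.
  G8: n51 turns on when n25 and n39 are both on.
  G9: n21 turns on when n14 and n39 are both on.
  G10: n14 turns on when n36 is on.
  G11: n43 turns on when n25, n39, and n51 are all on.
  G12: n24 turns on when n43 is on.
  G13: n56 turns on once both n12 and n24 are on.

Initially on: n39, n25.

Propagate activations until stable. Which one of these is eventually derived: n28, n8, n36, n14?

n8

G8: n25 and n39 on → n51 on.
n25, n39, and n51 are on, so n43 turns on (G11).
G12: n43 on → n24 on.
n24 is on, so n12 turns on (G7).
G6: n12 and n24 on → n23 on.
G5: n23 on → n8 on.
n14 would need n36 (G10), but n36 never turns on. n36 would need n28 and n25 (G3), but n28 never turns on. n28 would need n56 and n21 (G2), but n21 never turns on.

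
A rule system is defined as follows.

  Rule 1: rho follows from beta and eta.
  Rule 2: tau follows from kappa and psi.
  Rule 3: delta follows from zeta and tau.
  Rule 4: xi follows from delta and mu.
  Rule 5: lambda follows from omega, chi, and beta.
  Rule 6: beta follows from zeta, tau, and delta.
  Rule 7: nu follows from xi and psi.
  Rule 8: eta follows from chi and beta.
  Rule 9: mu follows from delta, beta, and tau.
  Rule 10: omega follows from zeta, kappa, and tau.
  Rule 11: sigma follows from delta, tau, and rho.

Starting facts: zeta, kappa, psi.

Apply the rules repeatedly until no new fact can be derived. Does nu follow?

Yes

From kappa and psi, Rule 2 gives tau.
zeta and tau hold, so delta follows (Rule 3).
zeta, tau, and delta hold, so beta follows (Rule 6).
delta, beta, and tau hold, so mu follows (Rule 9).
delta and mu hold, so xi follows (Rule 4).
xi and psi hold, so nu follows (Rule 7).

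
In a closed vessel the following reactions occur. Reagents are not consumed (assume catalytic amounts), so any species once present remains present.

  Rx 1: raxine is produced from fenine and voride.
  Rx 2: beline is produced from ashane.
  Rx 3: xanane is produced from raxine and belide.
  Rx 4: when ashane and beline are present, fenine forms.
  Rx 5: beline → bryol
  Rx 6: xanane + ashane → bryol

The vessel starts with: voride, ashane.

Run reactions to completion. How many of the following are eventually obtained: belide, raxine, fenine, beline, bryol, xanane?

ashane present → beline forms (Rx 2).
ashane and beline present → fenine forms (Rx 4).
beline present → bryol forms (Rx 5).
fenine and voride present → raxine forms (Rx 1).
No rule produces belide, and it is not given.
raxine: reached.
fenine: reached.
beline: reached.
bryol: reached.
xanane would need raxine and belide (Rx 3), but belide never forms.
Reached: raxine, fenine, beline, and bryol — 4 of the 6.

4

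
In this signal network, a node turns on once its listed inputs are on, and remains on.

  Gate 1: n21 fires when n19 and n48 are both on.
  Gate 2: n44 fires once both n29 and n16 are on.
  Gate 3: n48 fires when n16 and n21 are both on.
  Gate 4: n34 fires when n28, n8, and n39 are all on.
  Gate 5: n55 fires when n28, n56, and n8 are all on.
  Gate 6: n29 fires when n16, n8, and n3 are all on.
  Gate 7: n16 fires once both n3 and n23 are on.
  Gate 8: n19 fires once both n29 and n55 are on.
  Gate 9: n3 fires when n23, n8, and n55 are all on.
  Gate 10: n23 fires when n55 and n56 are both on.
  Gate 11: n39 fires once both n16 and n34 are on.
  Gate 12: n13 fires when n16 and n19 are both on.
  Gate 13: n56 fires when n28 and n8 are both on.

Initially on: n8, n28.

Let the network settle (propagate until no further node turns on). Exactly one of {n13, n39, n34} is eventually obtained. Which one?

n28 and n8 are on, so n56 fires (Gate 13).
Gate 5: n28, n56, and n8 on → n55 on.
n55 and n56 are on, so n23 fires (Gate 10).
Gate 9: n23, n8, and n55 on → n3 on.
Gate 7: n3 and n23 on → n16 on.
n16, n8, and n3 are on, so n29 fires (Gate 6).
n29 and n55 are on, so n19 fires (Gate 8).
n16 and n19 are on, so n13 fires (Gate 12).
n39 would need n16 and n34 (Gate 11), but n34 never turns on. n34 would need n28, n8, and n39 (Gate 4), but n39 never turns on.

n13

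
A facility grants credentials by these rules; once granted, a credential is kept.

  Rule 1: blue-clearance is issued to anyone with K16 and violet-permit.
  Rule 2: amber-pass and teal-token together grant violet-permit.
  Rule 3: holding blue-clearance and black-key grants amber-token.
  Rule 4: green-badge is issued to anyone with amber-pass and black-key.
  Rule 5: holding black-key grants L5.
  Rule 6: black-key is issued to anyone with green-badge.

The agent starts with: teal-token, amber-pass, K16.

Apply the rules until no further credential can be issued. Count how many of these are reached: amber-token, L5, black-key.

amber-token would need blue-clearance and black-key (Rule 3), but black-key is never granted.
L5 would need black-key (Rule 5), but black-key is never granted.
black-key would need green-badge (Rule 6), but green-badge is never granted.
None of the 3 are reached.

0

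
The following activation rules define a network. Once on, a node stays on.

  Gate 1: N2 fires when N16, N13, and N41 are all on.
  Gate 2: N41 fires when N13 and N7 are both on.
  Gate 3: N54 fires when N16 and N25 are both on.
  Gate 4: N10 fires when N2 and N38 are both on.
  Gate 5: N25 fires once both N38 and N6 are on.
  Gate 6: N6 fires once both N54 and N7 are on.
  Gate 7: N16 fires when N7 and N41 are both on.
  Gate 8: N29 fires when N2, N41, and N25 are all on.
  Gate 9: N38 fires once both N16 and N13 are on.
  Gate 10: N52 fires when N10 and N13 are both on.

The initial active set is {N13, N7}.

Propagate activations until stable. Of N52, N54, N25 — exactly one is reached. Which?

N13 and N7 are on, so N41 fires (Gate 2).
N7 and N41 are on, so N16 fires (Gate 7).
N16 and N13 are on, so N38 fires (Gate 9).
N16, N13, and N41 are on, so N2 fires (Gate 1).
Gate 4: N2 and N38 on → N10 on.
N10 and N13 are on, so N52 fires (Gate 10).
N54 would need N16 and N25 (Gate 3), but N25 never turns on. N25 would need N38 and N6 (Gate 5), but N6 never turns on.

N52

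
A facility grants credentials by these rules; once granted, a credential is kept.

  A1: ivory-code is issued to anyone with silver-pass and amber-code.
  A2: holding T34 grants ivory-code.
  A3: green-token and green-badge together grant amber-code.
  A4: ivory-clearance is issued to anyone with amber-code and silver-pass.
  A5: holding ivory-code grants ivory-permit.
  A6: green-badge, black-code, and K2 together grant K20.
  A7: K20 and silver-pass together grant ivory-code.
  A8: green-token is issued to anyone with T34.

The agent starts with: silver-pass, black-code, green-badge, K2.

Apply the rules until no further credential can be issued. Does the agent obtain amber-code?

No

amber-code would need green-token and green-badge (A3), but green-token is never granted.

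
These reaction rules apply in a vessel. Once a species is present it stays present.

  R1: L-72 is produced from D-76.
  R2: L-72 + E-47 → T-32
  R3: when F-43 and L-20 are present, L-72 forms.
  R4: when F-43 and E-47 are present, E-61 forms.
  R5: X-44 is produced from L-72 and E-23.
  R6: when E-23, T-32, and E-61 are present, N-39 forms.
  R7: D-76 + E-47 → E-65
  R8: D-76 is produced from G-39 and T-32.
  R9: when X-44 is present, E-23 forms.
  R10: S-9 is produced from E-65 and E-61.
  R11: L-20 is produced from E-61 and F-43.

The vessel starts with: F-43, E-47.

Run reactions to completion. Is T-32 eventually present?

F-43 and E-47 present → E-61 forms (R4).
E-61 and F-43 present → L-20 forms (R11).
F-43 and L-20 present → L-72 forms (R3).
L-72 and E-47 present → T-32 forms (R2).

Yes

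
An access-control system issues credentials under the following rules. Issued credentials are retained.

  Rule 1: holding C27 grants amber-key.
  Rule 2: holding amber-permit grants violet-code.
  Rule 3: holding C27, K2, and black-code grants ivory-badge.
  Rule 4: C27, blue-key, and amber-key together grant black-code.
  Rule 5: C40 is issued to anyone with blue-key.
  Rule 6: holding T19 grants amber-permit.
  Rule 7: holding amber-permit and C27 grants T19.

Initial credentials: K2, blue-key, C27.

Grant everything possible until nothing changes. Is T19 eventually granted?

No

T19 would need amber-permit and C27 (Rule 7), but amber-permit is never granted.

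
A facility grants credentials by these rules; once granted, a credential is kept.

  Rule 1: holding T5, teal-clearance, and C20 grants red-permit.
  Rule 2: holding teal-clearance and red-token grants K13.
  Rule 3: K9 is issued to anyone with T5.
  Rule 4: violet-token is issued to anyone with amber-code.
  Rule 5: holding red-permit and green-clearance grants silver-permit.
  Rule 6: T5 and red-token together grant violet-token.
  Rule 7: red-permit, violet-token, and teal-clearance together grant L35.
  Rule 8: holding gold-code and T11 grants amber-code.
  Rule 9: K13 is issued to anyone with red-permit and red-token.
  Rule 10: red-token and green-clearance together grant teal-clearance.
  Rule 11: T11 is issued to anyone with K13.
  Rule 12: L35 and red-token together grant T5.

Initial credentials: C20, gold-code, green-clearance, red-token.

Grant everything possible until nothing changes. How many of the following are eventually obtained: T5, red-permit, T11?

1

Holding red-token and green-clearance grants teal-clearance (Rule 10).
Holding teal-clearance and red-token grants K13 (Rule 2).
Holding K13 grants T11 (Rule 11).
T5 would need L35 and red-token (Rule 12), but L35 is never granted.
red-permit would need T5, teal-clearance, and C20 (Rule 1), but T5 is never granted.
T11: reached.
Reached: T11 — 1 of the 3.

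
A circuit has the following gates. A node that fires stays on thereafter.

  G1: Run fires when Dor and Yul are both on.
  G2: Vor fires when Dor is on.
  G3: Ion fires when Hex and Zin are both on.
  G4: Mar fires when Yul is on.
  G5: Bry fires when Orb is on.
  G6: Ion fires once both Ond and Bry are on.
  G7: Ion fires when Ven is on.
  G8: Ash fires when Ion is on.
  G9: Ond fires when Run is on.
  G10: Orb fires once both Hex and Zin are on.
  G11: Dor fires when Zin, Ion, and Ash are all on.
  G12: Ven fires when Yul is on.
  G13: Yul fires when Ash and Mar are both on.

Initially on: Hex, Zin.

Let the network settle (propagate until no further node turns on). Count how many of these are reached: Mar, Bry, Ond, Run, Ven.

Hex and Zin are on, so Orb fires (G10).
Orb is on, so Bry fires (G5).
Mar would need Yul (G4), but Yul never turns on.
Bry: reached.
Ond would need Run (G9), but Run never turns on.
Run would need Dor and Yul (G1), but Yul never turns on.
Ven would need Yul (G12), but Yul never turns on.
Reached: Bry — 1 of the 5.

1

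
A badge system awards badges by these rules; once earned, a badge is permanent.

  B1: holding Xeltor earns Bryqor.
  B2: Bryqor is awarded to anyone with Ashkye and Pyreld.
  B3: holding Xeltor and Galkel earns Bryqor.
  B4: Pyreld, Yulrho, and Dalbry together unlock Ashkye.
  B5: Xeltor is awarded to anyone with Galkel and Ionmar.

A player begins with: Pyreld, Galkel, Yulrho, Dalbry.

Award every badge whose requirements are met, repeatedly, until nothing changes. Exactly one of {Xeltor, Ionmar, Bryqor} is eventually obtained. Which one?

Bryqor

With Pyreld, Yulrho, and Dalbry, Ashkye is earned (B4).
With Ashkye and Pyreld, Bryqor is earned (B2).
Xeltor would need Galkel and Ionmar (B5), but Ionmar is never earned. No rule produces Ionmar, and it is not given.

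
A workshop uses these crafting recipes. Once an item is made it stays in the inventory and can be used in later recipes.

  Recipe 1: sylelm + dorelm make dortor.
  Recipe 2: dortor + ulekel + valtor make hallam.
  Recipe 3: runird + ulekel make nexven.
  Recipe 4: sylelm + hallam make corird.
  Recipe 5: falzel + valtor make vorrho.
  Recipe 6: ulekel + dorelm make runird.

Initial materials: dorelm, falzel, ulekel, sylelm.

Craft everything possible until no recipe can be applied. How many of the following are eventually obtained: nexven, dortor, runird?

sylelm + dorelm → dortor (Recipe 1).
ulekel + dorelm → runird (Recipe 6).
runird + ulekel → nexven (Recipe 3).
nexven: reached.
dortor: reached.
runird: reached.
All 3 are reached.

3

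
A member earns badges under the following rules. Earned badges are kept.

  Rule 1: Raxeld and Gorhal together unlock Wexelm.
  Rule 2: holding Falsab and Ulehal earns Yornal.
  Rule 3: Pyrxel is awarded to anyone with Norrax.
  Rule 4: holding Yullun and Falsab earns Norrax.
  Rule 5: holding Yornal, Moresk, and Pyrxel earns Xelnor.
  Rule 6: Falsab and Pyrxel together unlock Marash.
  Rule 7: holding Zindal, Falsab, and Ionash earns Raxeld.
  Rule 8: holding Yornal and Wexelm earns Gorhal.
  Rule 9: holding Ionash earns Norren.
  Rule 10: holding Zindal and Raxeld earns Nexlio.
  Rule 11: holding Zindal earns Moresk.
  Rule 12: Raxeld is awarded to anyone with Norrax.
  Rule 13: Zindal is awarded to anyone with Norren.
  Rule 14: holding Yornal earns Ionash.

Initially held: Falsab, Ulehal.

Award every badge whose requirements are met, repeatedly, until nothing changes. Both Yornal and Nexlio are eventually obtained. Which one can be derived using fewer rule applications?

Yornal: With Falsab and Ulehal, Yornal is earned (Rule 2). [1 rule application]
Nexlio: With Falsab and Ulehal, Yornal is earned (Rule 2). With Yornal, Ionash is earned (Rule 14). With Ionash, Norren is earned (Rule 9). With Norren, Zindal is earned (Rule 13). With Zindal, Falsab, and Ionash, Raxeld is earned (Rule 7). With Zindal and Raxeld, Nexlio is earned (Rule 10). [6 rule applications]
Yornal needs fewer.

Yornal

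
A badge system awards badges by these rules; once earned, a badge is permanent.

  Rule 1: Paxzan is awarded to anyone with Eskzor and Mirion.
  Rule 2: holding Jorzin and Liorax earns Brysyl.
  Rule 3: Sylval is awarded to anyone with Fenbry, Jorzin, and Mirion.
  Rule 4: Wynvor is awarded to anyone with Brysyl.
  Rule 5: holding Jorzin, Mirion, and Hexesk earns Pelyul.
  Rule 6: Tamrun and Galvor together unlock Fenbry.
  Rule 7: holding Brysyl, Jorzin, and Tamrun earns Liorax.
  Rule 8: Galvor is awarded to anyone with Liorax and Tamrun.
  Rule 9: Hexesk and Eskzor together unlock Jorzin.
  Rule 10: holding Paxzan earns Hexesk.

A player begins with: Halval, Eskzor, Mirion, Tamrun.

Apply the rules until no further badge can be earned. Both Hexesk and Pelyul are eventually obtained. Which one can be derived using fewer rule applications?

Hexesk: With Eskzor and Mirion, Paxzan is earned (Rule 1). With Paxzan, Hexesk is earned (Rule 10). [2 rule applications]
Pelyul: With Eskzor and Mirion, Paxzan is earned (Rule 1). With Paxzan, Hexesk is earned (Rule 10). With Hexesk and Eskzor, Jorzin is earned (Rule 9). With Jorzin, Mirion, and Hexesk, Pelyul is earned (Rule 5). [4 rule applications]
Hexesk needs fewer.

Hexesk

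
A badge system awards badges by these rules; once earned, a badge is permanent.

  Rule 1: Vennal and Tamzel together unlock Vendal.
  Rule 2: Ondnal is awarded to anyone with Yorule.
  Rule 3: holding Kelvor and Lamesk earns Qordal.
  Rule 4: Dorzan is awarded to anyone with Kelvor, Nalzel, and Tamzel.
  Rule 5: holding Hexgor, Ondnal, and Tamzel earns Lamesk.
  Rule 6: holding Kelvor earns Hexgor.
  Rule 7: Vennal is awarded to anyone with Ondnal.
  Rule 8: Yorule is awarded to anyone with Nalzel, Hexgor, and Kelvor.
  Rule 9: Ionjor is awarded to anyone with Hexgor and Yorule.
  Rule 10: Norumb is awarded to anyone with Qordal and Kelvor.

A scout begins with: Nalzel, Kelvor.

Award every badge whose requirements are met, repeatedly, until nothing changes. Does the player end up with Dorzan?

Dorzan would need Kelvor, Nalzel, and Tamzel (Rule 4), but Tamzel is never earned.

No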